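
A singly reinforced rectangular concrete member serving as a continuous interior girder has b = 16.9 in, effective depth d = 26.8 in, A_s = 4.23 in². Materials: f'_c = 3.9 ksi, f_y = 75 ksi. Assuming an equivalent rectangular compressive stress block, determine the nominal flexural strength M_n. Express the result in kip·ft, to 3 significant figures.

M_n ≈ 634 kip·ft

T = A_s f_y = 4.23 × 75 = 317.25 kips.
a = T/(0.85 f'_c b) = 317.25/(0.85 × 3.9 × 16.9) = 5.663 in.
M_n = T(d − a/2) = 317.25 × (26.8 − 2.8315) = 7604.0 kip·in = 7604.0/12 = 633.67 kip·ft.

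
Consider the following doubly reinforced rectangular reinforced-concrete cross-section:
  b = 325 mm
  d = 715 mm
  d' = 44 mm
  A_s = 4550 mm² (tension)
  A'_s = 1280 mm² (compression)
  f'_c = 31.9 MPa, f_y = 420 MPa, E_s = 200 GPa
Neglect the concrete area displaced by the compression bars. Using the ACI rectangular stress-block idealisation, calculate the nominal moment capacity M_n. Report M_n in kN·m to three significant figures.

M_n ≈ 1240 kN·m

Assume both tension and compression steel yield.
Net tension couple steel: A_s − A'_s = 3270 mm².
a = (A_s − A'_s) f_y / (0.85 f'_c b) = 1373400/(0.85 × 31.9 × 325) = 155.85 mm.
c = a/β₁ = 155.85/0.822 = 189.60 mm; ε'_s = 0.003(c − d')/c = 0.0023 ≥ f_y/E_s = 0.0021, so compression steel does yield.
M_n = (A_s − A'_s) f_y (d − a/2) + A'_s f_y (d − d') = [1373400 × (715 − 77.925) + 537600 × (715 − 44)] × 10⁻⁶ = 874.96 + 360.73 = 1235.69 kN·m.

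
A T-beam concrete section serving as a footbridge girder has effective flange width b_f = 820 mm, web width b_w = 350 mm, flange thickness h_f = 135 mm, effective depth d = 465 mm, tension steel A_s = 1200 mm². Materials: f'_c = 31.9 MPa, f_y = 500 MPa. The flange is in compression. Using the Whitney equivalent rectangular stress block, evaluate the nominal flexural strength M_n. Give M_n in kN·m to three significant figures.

Tension: T = A_s f_y = 1200 × 500 = 600000 N.
Try a within the flange: a = T/(0.85 f'_c b_f) = 600000/(0.85 × 31.9 × 820) = 26.99 mm.
Since a = 26.99 ≤ h_f = 135 mm, the stress block lies entirely in the flange; analyse as a rectangular beam of width b_f.
M_n = T(d − a/2) = 600000 × (465 − 13.495) = 270.90 × 10⁶ N·mm.
M_n = 270.90 kN·m.

M_n ≈ 271 kN·m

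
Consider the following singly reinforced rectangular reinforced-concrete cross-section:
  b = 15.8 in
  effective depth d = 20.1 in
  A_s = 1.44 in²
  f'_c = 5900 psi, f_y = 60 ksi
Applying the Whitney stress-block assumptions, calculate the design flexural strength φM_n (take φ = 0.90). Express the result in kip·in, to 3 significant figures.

φM_n ≈ 1520 kip·in

T = A_s f_y = 1.44 × 60 = 86.4 kips.
a = T/(0.85 f'_c b) = 86.4/(0.85 × 5.9 × 15.8) = 1.090 in.
M_n = T(d − a/2) = 86.4 × (20.1 − 0.545) = 1689.6 kip·in.
φM_n = 0.90 × 1689.6 = 1520.6 kip·in.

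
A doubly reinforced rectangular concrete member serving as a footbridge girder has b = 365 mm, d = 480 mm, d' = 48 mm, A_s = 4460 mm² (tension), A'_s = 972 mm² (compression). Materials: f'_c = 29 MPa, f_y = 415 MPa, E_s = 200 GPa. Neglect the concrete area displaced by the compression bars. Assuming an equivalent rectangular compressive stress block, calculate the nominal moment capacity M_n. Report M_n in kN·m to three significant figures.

M_n ≈ 753 kN·m

Assume both tension and compression steel yield.
Net tension couple steel: A_s − A'_s = 3488 mm².
a = (A_s − A'_s) f_y / (0.85 f'_c b) = 1447520/(0.85 × 29 × 365) = 160.88 mm.
c = a/β₁ = 160.88/0.843 = 190.84 mm; ε'_s = 0.003(c − d')/c = 0.0022 ≥ f_y/E_s = 0.0021, so compression steel does yield.
M_n = (A_s − A'_s) f_y (d − a/2) + A'_s f_y (d − d') = [1447520 × (480 − 80.44) + 403380 × (480 − 48)] × 10⁻⁶ = 578.37 + 174.26 = 752.63 kN·m.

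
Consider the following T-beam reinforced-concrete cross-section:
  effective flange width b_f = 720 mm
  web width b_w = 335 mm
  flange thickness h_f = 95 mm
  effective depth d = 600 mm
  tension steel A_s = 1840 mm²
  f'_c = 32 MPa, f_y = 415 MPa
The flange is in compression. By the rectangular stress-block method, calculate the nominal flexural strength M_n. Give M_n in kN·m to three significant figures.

Tension: T = A_s f_y = 1840 × 415 = 763600 N.
Try a within the flange: a = T/(0.85 f'_c b_f) = 763600/(0.85 × 32 × 720) = 38.99 mm.
Since a = 38.99 ≤ h_f = 95 mm, the stress block lies entirely in the flange; analyse as a rectangular beam of width b_f.
M_n = T(d − a/2) = 763600 × (600 − 19.495) = 443.27 × 10⁶ N·mm.
M_n = 443.27 kN·m.

M_n ≈ 443 kN·m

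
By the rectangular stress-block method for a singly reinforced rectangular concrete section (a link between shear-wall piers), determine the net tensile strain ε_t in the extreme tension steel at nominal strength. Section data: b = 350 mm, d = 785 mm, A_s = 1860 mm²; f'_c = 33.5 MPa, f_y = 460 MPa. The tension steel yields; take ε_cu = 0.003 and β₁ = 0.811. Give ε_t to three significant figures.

ε_t ≈ 0.0192

a = A_s f_y/(0.85 f'_c b) = 85.85 mm.
β₁ = 0.811, so c = a/β₁ = 85.85/0.811 = 105.86 mm.
From the linear strain diagram with ε_cu = 0.003: ε_t = 0.003 (d − c)/c = 0.003 × (785 − 105.86)/105.86 = 0.0192.
Since ε_t ≥ 0.005, the section is tension-controlled.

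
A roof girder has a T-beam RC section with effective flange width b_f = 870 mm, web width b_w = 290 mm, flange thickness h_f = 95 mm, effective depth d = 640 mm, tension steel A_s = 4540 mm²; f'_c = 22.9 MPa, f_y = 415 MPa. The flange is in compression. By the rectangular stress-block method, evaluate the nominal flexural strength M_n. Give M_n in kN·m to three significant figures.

M_n ≈ 1100 kN·m

Tension: T = A_s f_y = 4540 × 415 = 1884100 N.
Try a within the flange: a = T/(0.85 f'_c b_f) = 1884100/(0.85 × 22.9 × 870) = 111.26 mm.
a = 111.26 > h_f = 95 mm: the block extends into the web. Split into flange-overhang and web parts.
C_f = 0.85 f'_c (b_f − b_w) h_f = 0.85 × 22.9 × (870 − 290) × 95 = 1072522 N.
Remaining web compression depth: a_w = (T − C_f)/(0.85 f'_c b_w) = (1884100 − 1072522)/(0.85 × 22.9 × 290) = 143.77 mm.
M_n = C_f(d − h_f/2) + (T − C_f)(d − a_w/2) = 1072522 × (640 − 47.5) + 811578 × (640 − 71.885) = 635.47 + 461.07 = 1096.54 × 10⁶ N·mm.
M_n = 1096.54 kN·m.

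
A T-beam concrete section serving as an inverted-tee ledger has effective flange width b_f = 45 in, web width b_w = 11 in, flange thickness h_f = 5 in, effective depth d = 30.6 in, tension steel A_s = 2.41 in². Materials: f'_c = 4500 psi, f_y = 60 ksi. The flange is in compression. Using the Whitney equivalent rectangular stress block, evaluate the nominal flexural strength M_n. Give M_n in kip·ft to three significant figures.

Tension: T = A_s f_y = 2.41 × 60 = 144.6 kips.
Try a within the flange: a = T/(0.85 f'_c b_f) = 144.6/(0.85 × 4.5 × 45) = 0.840 in.
Since a = 0.840 ≤ h_f = 5 in, the stress block lies entirely in the flange; analyse as a rectangular beam of width b_f.
M_n = T(d − a/2) = 144.6 × (30.6 − 0.42) = 4364.0 kip·in.
M_n = 4364.0/12 = 363.67 kip·ft.

M_n ≈ 364 kip·ft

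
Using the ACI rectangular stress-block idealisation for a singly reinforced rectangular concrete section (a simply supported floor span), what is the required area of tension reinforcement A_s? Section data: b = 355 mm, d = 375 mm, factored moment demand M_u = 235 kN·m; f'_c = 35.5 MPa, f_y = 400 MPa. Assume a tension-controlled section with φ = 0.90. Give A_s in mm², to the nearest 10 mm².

M_n = M_u/φ = 235/0.90 = 261.111 kN·m.
With M_n = 0.85 f'_c a b (d − a/2), solve the quadratic for a:
a = d − √(d² − 2M_n/(0.85 f'_c b)) = 375 − √(375² − 2 × 261.111×10⁶/(0.85 × 35.5 × 355)) = 71.89 mm.
A_s = 0.85 f'_c a b / f_y = 0.85 × 35.5 × 71.89 × 355 / 400 = 1925.2 mm².

A_s ≈ 1930 mm²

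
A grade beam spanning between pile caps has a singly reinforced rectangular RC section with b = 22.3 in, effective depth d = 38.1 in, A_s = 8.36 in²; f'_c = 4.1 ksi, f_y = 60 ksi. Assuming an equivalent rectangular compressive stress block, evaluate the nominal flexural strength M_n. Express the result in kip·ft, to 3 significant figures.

M_n ≈ 1460 kip·ft

T = A_s f_y = 8.36 × 60 = 501.6 kips.
a = T/(0.85 f'_c b) = 501.6/(0.85 × 4.1 × 22.3) = 6.454 in.
M_n = T(d − a/2) = 501.6 × (38.1 − 3.227) = 17492.3 kip·in = 17492.3/12 = 1457.69 kip·ft.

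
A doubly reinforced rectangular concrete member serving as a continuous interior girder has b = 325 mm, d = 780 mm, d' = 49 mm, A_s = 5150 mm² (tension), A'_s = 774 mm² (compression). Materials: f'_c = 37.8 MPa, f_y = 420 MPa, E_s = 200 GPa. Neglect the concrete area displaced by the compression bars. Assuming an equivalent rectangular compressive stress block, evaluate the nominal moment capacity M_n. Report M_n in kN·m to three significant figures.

M_n ≈ 1510 kN·m

Assume both tension and compression steel yield.
Net tension couple steel: A_s − A'_s = 4376 mm².
a = (A_s − A'_s) f_y / (0.85 f'_c b) = 1837920/(0.85 × 37.8 × 325) = 176.01 mm.
c = a/β₁ = 176.01/0.78 = 225.65 mm; ε'_s = 0.003(c − d')/c = 0.0023 ≥ f_y/E_s = 0.0021, so compression steel does yield.
M_n = (A_s − A'_s) f_y (d − a/2) + A'_s f_y (d − d') = [1837920 × (780 − 88.005) + 325080 × (780 − 49)] × 10⁻⁶ = 1271.83 + 237.63 = 1509.46 kN·m.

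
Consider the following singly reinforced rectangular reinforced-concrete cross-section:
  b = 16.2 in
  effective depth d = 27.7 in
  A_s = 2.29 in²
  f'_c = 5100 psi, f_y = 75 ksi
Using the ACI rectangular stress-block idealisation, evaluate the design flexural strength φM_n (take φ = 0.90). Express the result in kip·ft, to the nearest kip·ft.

φM_n ≈ 341 kip·ft

T = A_s f_y = 2.29 × 75 = 171.75 kips.
a = T/(0.85 f'_c b) = 171.75/(0.85 × 5.1 × 16.2) = 2.446 in.
M_n = T(d − a/2) = 171.75 × (27.7 − 1.223) = 4547.4 kip·in = 4547.4/12 = 378.95 kip·ft.
φM_n = 0.90 × 378.95 = 341.06 kip·ft.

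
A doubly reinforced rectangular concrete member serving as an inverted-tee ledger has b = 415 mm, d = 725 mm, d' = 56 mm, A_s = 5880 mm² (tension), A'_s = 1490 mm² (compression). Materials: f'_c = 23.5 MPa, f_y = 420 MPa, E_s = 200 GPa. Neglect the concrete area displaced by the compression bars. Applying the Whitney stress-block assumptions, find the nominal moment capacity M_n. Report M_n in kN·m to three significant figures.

Assume both tension and compression steel yield.
Net tension couple steel: A_s − A'_s = 4390 mm².
a = (A_s − A'_s) f_y / (0.85 f'_c b) = 1843800/(0.85 × 23.5 × 415) = 222.42 mm.
c = a/β₁ = 222.42/0.85 = 261.67 mm; ε'_s = 0.003(c − d')/c = 0.0024 ≥ f_y/E_s = 0.0021, so compression steel does yield.
M_n = (A_s − A'_s) f_y (d − a/2) + A'_s f_y (d − d') = [1843800 × (725 − 111.21) + 625800 × (725 − 56)] × 10⁻⁶ = 1131.71 + 418.66 = 1550.37 kN·m.

M_n ≈ 1550 kN·m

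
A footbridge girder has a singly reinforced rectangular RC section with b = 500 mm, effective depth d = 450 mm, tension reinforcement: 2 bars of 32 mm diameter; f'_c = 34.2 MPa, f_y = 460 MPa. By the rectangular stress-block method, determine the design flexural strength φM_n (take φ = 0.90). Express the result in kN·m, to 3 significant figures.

φM_n ≈ 283 kN·m

A_s = 2 × 804 = 1608 mm².
T = A_s f_y = 1608 × 460 = 739680 N = 739.68 kN.
From C = T: a = T/(0.85 f'_c b) = 739680/(0.85 × 34.2 × 500) = 50.89 mm.
M_n = T(d − a/2) = 739.68 kN × (450 − 25.445) mm = 314.03 kN·m.
φM_n = 0.90 × 314.03 = 282.63 kN·m.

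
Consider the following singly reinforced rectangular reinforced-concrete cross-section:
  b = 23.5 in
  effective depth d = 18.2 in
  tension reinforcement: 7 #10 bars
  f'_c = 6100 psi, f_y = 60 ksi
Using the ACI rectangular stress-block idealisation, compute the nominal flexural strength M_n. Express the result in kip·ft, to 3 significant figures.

A_s = 7 × 1.27 = 8.89 in².
T = A_s f_y = 8.89 × 60 = 533.4 kips.
a = T/(0.85 f'_c b) = 533.4/(0.85 × 6.1 × 23.5) = 4.378 in.
M_n = T(d − a/2) = 533.4 × (18.2 − 2.189) = 8540.3 kip·in = 8540.3/12 = 711.69 kip·ft.

M_n ≈ 712 kip·ft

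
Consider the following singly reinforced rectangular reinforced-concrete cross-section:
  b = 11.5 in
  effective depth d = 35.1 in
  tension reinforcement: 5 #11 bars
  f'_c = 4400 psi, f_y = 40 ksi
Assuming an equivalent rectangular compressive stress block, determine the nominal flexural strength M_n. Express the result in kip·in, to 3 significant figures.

A_s = 5 × 1.56 = 7.8 in².
T = A_s f_y = 7.8 × 40 = 312 kips.
a = T/(0.85 f'_c b) = 312/(0.85 × 4.4 × 11.5) = 7.254 in.
M_n = T(d − a/2) = 312 × (35.1 − 3.627) = 9819.6 kip·in.

M_n ≈ 9820 kip·in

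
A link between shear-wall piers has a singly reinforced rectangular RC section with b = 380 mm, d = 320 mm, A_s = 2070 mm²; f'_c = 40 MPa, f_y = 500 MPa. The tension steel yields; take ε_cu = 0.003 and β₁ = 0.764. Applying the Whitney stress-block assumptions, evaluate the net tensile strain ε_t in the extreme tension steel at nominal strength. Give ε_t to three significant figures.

ε_t ≈ 0.00616

a = A_s f_y/(0.85 f'_c b) = 80.11 mm.
β₁ = 0.764, so c = a/β₁ = 80.11/0.764 = 104.86 mm.
From the linear strain diagram with ε_cu = 0.003: ε_t = 0.003 (d − c)/c = 0.003 × (320 − 104.86)/104.86 = 0.00616.
Since ε_t ≥ 0.005, the section is tension-controlled.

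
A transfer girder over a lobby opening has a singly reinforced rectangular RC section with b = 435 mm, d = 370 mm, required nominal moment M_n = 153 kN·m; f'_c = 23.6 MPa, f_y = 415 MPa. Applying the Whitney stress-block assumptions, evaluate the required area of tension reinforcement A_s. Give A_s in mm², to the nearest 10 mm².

A_s ≈ 1070 mm²

With M_n = 0.85 f'_c a b (d − a/2), solve the quadratic for a:
a = d − √(d² − 2M_n/(0.85 f'_c b)) = 370 − √(370² − 2 × 153×10⁶/(0.85 × 23.6 × 435)) = 50.89 mm.
A_s = 0.85 f'_c a b / f_y = 0.85 × 23.6 × 50.89 × 435 / 415 = 1070.1 mm².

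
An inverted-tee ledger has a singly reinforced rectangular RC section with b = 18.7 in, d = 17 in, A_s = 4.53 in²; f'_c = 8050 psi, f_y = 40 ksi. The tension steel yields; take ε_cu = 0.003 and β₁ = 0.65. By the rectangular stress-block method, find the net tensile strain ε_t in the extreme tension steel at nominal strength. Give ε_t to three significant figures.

ε_t ≈ 0.0204

a = A_s f_y/(0.85 f'_c b) = 1.416 in.
β₁ = 0.65, so c = a/β₁ = 1.416/0.65 = 2.178 in.
From the linear strain diagram with ε_cu = 0.003: ε_t = 0.003 (d − c)/c = 0.003 × (17 − 2.178)/2.178 = 0.0204.
Since ε_t ≥ 0.005, the section is tension-controlled.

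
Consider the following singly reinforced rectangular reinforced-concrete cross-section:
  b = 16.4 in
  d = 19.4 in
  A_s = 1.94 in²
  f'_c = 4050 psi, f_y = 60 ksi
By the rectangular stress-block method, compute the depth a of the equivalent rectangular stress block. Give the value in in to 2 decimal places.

a ≈ 2.06 in

T = A_s f_y = 1.94 × 60 = 116.4 kips.
a = T/(0.85 f'_c b) = 116.4/(0.85 × 4.05 × 16.4) = 2.06 in.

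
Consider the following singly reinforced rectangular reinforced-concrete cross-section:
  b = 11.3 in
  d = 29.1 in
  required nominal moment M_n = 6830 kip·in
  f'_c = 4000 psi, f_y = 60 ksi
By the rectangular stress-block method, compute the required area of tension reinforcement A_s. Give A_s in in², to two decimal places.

A_s ≈ 4.44 in²

From M_n = 0.85 f'_c a b (d − a/2):
a = d − √(d² − 2M_n/(0.85 f'_c b)) = 29.1 − √(29.1² − 2 × 6830/(0.85 × 4 × 11.3)) = 6.935 in.
A_s = 0.85 f'_c a b / f_y = 0.85 × 4 × 6.935 × 11.3 / 60 = 4.441 in².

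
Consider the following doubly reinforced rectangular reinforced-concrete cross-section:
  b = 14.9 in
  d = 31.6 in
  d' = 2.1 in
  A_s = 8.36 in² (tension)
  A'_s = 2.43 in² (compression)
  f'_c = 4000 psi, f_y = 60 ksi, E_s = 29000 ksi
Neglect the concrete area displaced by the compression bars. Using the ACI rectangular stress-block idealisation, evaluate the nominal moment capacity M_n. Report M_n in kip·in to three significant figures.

Assume both steels yield.
a = (A_s − A'_s) f_y/(0.85 f'_c b) = (8.36 − 2.43) × 60/(0.85 × 4 × 14.9) = 7.023 in.
c = a/β₁ = 7.023/0.85 = 8.262 in; ε'_s = 0.003(c − d')/c = 0.0022 ≥ ε_y = 0.0021, so the compression steel yields.
M_n = (A_s − A'_s) f_y (d − a/2) + A'_s f_y (d − d') = 355.8 × (31.6 − 3.5115) + 145.8 × (31.6 − 2.1) = 9993.9 + 4301.1 = 14295.0 kip·in.

M_n ≈ 14300 kip·in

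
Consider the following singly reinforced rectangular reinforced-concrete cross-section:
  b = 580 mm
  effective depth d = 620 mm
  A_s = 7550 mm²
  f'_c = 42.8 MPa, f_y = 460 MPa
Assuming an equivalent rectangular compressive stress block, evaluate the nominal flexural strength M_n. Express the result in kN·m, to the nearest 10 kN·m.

T = A_s f_y = 7550 × 460 = 3473000 N = 3473 kN.
From C = T: a = T/(0.85 f'_c b) = 3473000/(0.85 × 42.8 × 580) = 164.59 mm.
M_n = T(d − a/2) = 3473 kN × (620 − 82.295) mm = 1867.45 kN·m.

M_n ≈ 1870 kN·m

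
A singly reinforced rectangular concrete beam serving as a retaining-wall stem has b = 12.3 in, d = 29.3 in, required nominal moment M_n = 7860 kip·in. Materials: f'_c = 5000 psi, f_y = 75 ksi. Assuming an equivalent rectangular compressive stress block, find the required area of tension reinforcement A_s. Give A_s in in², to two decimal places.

From M_n = 0.85 f'_c a b (d − a/2):
a = d − √(d² − 2M_n/(0.85 f'_c b)) = 29.3 − √(29.3² − 2 × 7860/(0.85 × 5 × 12.3)) = 5.683 in.
A_s = 0.85 f'_c a b / f_y = 0.85 × 5 × 5.683 × 12.3 / 75 = 3.961 in².

A_s ≈ 3.96 in²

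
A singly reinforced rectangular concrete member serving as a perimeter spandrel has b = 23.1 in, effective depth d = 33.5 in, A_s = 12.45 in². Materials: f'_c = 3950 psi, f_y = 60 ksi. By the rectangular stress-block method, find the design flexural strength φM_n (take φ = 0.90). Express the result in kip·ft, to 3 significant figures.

φM_n ≈ 1610 kip·ft

T = A_s f_y = 12.45 × 60 = 747 kips.
a = T/(0.85 f'_c b) = 747/(0.85 × 3.95 × 23.1) = 9.631 in.
M_n = T(d − a/2) = 747 × (33.5 − 4.8155) = 21427.3 kip·in = 21427.3/12 = 1785.61 kip·ft.
φM_n = 0.90 × 1785.61 = 1607.05 kip·ft.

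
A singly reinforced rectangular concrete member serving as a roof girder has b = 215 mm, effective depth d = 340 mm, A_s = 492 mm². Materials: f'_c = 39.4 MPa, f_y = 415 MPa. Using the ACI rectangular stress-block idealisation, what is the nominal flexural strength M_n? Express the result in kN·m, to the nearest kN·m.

T = A_s f_y = 492 × 415 = 204180 N = 204.18 kN.
From C = T: a = T/(0.85 f'_c b) = 204180/(0.85 × 39.4 × 215) = 28.36 mm.
M_n = T(d − a/2) = 204.18 kN × (340 − 14.18) mm = 66.53 kN·m.

M_n ≈ 67 kN·m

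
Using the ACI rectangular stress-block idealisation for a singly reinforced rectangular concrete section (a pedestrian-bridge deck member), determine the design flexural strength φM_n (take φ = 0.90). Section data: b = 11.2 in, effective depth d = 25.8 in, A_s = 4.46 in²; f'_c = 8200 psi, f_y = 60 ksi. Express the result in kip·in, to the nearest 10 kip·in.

T = A_s f_y = 4.46 × 60 = 267.6 kips.
a = T/(0.85 f'_c b) = 267.6/(0.85 × 8.2 × 11.2) = 3.428 in.
M_n = T(d − a/2) = 267.6 × (25.8 − 1.714) = 6445.4 kip·in.
φM_n = 0.90 × 6445.4 = 5800.9 kip·in.

φM_n ≈ 5800 kip·in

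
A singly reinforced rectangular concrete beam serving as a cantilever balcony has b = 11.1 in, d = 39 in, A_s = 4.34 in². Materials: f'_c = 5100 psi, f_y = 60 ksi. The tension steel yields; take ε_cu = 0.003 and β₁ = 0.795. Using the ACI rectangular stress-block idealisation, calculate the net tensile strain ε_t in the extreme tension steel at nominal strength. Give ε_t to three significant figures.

ε_t ≈ 0.0142

a = A_s f_y/(0.85 f'_c b) = 5.412 in.
β₁ = 0.795, so c = a/β₁ = 5.412/0.795 = 6.808 in.
From the linear strain diagram with ε_cu = 0.003: ε_t = 0.003 (d − c)/c = 0.003 × (39 − 6.808)/6.808 = 0.0142.
Since ε_t ≥ 0.005, the section is tension-controlled.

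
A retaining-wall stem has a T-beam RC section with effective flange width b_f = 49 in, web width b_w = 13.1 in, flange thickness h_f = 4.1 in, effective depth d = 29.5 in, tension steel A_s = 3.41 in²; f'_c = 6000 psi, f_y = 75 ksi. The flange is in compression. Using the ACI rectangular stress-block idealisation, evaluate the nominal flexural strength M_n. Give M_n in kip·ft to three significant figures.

M_n ≈ 618 kip·ft

Tension: T = A_s f_y = 3.41 × 75 = 255.75 kips.
Try a within the flange: a = T/(0.85 f'_c b_f) = 255.75/(0.85 × 6 × 49) = 1.023 in.
Since a = 1.023 ≤ h_f = 4.1 in, the stress block lies entirely in the flange; analyse as a rectangular beam of width b_f.
M_n = T(d − a/2) = 255.75 × (29.5 − 0.5115) = 7413.8 kip·in.
M_n = 7413.8/12 = 617.82 kip·ft.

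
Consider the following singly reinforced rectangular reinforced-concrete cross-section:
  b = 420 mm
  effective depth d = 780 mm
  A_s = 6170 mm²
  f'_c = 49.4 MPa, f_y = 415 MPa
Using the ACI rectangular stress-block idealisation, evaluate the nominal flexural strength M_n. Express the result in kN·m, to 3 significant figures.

T = A_s f_y = 6170 × 415 = 2560550 N = 2560.55 kN.
From C = T: a = T/(0.85 f'_c b) = 2560550/(0.85 × 49.4 × 420) = 145.19 mm.
M_n = T(d − a/2) = 2560.55 kN × (780 − 72.595) mm = 1811.35 kN·m.

M_n ≈ 1810 kN·m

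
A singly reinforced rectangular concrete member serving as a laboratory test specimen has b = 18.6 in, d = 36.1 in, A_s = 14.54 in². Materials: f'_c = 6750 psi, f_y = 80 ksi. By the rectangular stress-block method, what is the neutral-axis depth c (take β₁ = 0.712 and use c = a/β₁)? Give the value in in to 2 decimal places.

c ≈ 15.31 in

T = A_s f_y = 14.54 × 80 = 1163.2 kips.
a = T/(0.85 f'_c b) = 1163.2/(0.85 × 6.75 × 18.6) = 10.8998 in.
With β₁ = 0.712, c = a/β₁ = 10.8998/0.712 = 15.31 in.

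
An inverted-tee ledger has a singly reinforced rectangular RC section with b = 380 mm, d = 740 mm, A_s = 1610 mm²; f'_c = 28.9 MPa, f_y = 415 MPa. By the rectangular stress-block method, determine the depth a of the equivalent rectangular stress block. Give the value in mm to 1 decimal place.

a ≈ 71.6 mm

T = A_s f_y = 1610 × 415 = 668150 N = 668.15 kN.
Setting C = 0.85 f'_c a b equal to T: a = 668150/(0.85 × 28.9 × 380) = 71.6 mm.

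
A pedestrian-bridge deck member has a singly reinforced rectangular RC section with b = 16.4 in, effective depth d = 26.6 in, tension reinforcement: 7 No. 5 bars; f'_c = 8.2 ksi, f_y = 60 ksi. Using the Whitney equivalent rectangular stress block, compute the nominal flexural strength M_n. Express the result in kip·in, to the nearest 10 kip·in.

M_n ≈ 3390 kip·in

A_s = 7 × 0.31 = 2.17 in².
T = A_s f_y = 2.17 × 60 = 130.2 kips.
a = T/(0.85 f'_c b) = 130.2/(0.85 × 8.2 × 16.4) = 1.139 in.
M_n = T(d − a/2) = 130.2 × (26.6 − 0.5695) = 3389.2 kip·in.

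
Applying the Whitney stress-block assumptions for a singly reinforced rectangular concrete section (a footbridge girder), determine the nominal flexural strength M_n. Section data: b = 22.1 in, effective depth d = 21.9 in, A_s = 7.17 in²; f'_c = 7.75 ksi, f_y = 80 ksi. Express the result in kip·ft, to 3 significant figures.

T = A_s f_y = 7.17 × 80 = 573.6 kips.
a = T/(0.85 f'_c b) = 573.6/(0.85 × 7.75 × 22.1) = 3.940 in.
M_n = T(d − a/2) = 573.6 × (21.9 − 1.97) = 11431.8 kip·in = 11431.8/12 = 952.65 kip·ft.

M_n ≈ 953 kip·ft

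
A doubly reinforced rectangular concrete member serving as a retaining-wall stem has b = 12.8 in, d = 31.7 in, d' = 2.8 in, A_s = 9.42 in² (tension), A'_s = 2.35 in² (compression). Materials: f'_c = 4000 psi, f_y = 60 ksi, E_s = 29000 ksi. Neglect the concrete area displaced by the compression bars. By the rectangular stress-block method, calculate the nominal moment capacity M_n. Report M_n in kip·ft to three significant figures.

M_n ≈ 1290 kip·ft

Assume both steels yield.
a = (A_s − A'_s) f_y/(0.85 f'_c b) = (9.42 − 2.35) × 60/(0.85 × 4 × 12.8) = 9.747 in.
c = a/β₁ = 9.747/0.85 = 11.467 in; ε'_s = 0.003(c − d')/c = 0.0023 ≥ ε_y = 0.0021, so the compression steel yields.
M_n = (A_s − A'_s) f_y (d − a/2) + A'_s f_y (d − d') = 424.2 × (31.7 − 4.8735) + 141 × (31.7 − 2.8) = 11379.8 + 4074.9 = 15454.7 kip·in = 15454.7/12 = 1287.89 kip·ft.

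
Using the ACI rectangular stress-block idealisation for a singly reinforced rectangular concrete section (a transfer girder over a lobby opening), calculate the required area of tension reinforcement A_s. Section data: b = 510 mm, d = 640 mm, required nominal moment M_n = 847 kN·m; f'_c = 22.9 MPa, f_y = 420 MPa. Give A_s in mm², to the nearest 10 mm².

A_s ≈ 3570 mm²

With M_n = 0.85 f'_c a b (d − a/2), solve the quadratic for a:
a = d − √(d² − 2M_n/(0.85 f'_c b)) = 640 − √(640² − 2 × 847×10⁶/(0.85 × 22.9 × 510)) = 151.17 mm.
A_s = 0.85 f'_c a b / f_y = 0.85 × 22.9 × 151.17 × 510 / 420 = 3573.1 mm².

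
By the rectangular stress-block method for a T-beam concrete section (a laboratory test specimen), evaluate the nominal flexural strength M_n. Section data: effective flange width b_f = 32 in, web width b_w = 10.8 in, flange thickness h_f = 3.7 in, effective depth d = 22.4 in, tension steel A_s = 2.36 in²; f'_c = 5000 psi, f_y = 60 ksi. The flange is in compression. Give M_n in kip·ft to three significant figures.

M_n ≈ 258 kip·ft

Tension: T = A_s f_y = 2.36 × 60 = 141.6 kips.
Try a within the flange: a = T/(0.85 f'_c b_f) = 141.6/(0.85 × 5 × 32) = 1.041 in.
Since a = 1.041 ≤ h_f = 3.7 in, the stress block lies entirely in the flange; analyse as a rectangular beam of width b_f.
M_n = T(d − a/2) = 141.6 × (22.4 − 0.5205) = 3098.1 kip·in.
M_n = 3098.1/12 = 258.18 kip·ft.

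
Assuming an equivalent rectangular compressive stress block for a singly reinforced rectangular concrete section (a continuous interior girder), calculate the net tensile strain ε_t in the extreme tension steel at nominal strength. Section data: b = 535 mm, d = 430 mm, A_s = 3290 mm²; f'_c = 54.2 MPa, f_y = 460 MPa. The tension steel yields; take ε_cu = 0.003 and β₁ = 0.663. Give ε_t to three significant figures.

ε_t ≈ 0.0109

a = A_s f_y/(0.85 f'_c b) = 61.40 mm.
β₁ = 0.663, so c = a/β₁ = 61.40/0.663 = 92.61 mm.
From the linear strain diagram with ε_cu = 0.003: ε_t = 0.003 (d − c)/c = 0.003 × (430 − 92.61)/92.61 = 0.0109.
Since ε_t ≥ 0.005, the section is tension-controlled.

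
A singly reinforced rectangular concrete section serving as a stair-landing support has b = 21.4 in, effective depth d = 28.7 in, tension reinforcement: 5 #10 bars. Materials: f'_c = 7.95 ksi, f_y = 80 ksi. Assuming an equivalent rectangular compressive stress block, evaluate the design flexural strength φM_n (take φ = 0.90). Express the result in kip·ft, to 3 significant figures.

A_s = 5 × 1.27 = 6.35 in².
T = A_s f_y = 6.35 × 80 = 508 kips.
a = T/(0.85 f'_c b) = 508/(0.85 × 7.95 × 21.4) = 3.513 in.
M_n = T(d − a/2) = 508 × (28.7 − 1.7565) = 13687.3 kip·in = 13687.3/12 = 1140.61 kip·ft.
φM_n = 0.90 × 1140.61 = 1026.55 kip·ft.

φM_n ≈ 1030 kip·ft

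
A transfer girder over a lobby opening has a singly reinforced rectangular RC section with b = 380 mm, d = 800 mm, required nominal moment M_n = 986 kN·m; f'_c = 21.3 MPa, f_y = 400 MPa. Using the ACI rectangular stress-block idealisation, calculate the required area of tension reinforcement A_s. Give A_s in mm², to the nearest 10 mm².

With M_n = 0.85 f'_c a b (d − a/2), solve the quadratic for a:
a = d − √(d² − 2M_n/(0.85 f'_c b)) = 800 − √(800² − 2 × 986×10⁶/(0.85 × 21.3 × 380)) = 205.55 mm.
A_s = 0.85 f'_c a b / f_y = 0.85 × 21.3 × 205.55 × 380 / 400 = 3535.4 mm².

A_s ≈ 3540 mm²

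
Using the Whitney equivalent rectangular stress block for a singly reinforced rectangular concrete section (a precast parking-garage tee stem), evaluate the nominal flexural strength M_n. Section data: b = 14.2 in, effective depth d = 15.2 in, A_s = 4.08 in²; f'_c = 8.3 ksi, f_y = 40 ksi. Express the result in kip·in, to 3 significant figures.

T = A_s f_y = 4.08 × 40 = 163.2 kips.
a = T/(0.85 f'_c b) = 163.2/(0.85 × 8.3 × 14.2) = 1.629 in.
M_n = T(d − a/2) = 163.2 × (15.2 − 0.8145) = 2347.7 kip·in.

M_n ≈ 2350 kip·in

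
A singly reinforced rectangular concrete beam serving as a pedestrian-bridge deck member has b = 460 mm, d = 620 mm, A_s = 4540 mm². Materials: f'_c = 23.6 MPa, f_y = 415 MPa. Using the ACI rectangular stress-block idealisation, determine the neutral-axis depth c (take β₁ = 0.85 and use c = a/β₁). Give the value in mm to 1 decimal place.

T = A_s f_y = 4540 × 415 = 1884100 N = 1884.1 kN.
Setting C = 0.85 f'_c a b equal to T: a = 1884100/(0.85 × 23.6 × 460) = 204.181 mm.
With β₁ = 0.85, c = a/β₁ = 204.181/0.85 = 240.2 mm.

c ≈ 240.2 mm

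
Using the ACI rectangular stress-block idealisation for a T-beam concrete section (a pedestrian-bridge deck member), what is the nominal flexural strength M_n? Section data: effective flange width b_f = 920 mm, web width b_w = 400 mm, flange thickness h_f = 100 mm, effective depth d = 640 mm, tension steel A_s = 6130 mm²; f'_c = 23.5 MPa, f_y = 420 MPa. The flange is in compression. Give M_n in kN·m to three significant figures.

Tension: T = A_s f_y = 6130 × 420 = 2574600 N.
Try a within the flange: a = T/(0.85 f'_c b_f) = 2574600/(0.85 × 23.5 × 920) = 140.10 mm.
a = 140.10 > h_f = 100 mm: the block extends into the web. Split into flange-overhang and web parts.
C_f = 0.85 f'_c (b_f − b_w) h_f = 0.85 × 23.5 × (920 − 400) × 100 = 1038700 N.
Remaining web compression depth: a_w = (T − C_f)/(0.85 f'_c b_w) = (2574600 − 1038700)/(0.85 × 23.5 × 400) = 192.23 mm.
M_n = C_f(d − h_f/2) + (T − C_f)(d − a_w/2) = 1038700 × (640 − 50) + 1535900 × (640 − 96.115) = 612.83 + 835.35 = 1448.18 × 10⁶ N·mm.
M_n = 1448.18 kN·m.

M_n ≈ 1450 kN·m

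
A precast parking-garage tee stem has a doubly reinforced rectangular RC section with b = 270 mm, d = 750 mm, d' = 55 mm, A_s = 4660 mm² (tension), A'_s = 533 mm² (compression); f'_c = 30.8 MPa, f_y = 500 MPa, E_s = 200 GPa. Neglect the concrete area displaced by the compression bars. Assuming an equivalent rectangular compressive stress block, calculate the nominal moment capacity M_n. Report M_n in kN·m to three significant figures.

M_n ≈ 1430 kN·m

Assume both tension and compression steel yield.
Net tension couple steel: A_s − A'_s = 4127 mm².
a = (A_s − A'_s) f_y / (0.85 f'_c b) = 2063500/(0.85 × 30.8 × 270) = 291.92 mm.
c = a/β₁ = 291.92/0.83 = 351.71 mm; ε'_s = 0.003(c − d')/c = 0.0025 ≥ f_y/E_s = 0.0025, so compression steel does yield.
M_n = (A_s − A'_s) f_y (d − a/2) + A'_s f_y (d − d') = [2063500 × (750 − 145.96) + 266500 × (750 − 55)] × 10⁻⁶ = 1246.44 + 185.22 = 1431.66 kN·m.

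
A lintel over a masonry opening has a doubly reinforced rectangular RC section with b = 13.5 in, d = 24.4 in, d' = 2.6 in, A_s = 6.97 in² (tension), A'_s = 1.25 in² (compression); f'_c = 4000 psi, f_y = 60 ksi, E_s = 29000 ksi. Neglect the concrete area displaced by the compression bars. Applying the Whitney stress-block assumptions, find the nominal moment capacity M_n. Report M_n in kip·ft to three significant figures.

M_n ≈ 727 kip·ft

Assume both steels yield.
a = (A_s − A'_s) f_y/(0.85 f'_c b) = (6.97 − 1.25) × 60/(0.85 × 4 × 13.5) = 7.477 in.
c = a/β₁ = 7.477/0.85 = 8.796 in; ε'_s = 0.003(c − d')/c = 0.0021 ≥ ε_y = 0.0021, so the compression steel yields.
M_n = (A_s − A'_s) f_y (d − a/2) + A'_s f_y (d − d') = 343.2 × (24.4 − 3.7385) + 75 × (24.4 − 2.6) = 7091.0 + 1635.0 = 8726.0 kip·in = 8726.0/12 = 727.17 kip·ft.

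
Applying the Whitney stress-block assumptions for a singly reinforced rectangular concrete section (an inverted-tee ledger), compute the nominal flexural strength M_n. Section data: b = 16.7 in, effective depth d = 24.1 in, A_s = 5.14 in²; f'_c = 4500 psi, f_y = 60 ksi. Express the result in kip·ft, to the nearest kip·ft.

M_n ≈ 557 kip·ft

T = A_s f_y = 5.14 × 60 = 308.4 kips.
a = T/(0.85 f'_c b) = 308.4/(0.85 × 4.5 × 16.7) = 4.828 in.
M_n = T(d − a/2) = 308.4 × (24.1 − 2.414) = 6688.0 kip·in = 6688.0/12 = 557.33 kip·ft.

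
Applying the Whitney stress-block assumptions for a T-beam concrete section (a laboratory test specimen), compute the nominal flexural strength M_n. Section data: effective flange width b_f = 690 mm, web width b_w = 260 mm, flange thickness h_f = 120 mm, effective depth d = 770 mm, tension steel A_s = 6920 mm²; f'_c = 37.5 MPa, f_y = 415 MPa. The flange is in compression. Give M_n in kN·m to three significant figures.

Tension: T = A_s f_y = 6920 × 415 = 2871800 N.
Try a within the flange: a = T/(0.85 f'_c b_f) = 2871800/(0.85 × 37.5 × 690) = 130.57 mm.
a = 130.57 > h_f = 120 mm: the block extends into the web. Split into flange-overhang and web parts.
C_f = 0.85 f'_c (b_f − b_w) h_f = 0.85 × 37.5 × (690 − 260) × 120 = 1644750 N.
Remaining web compression depth: a_w = (T − C_f)/(0.85 f'_c b_w) = (2871800 − 1644750)/(0.85 × 37.5 × 260) = 148.06 mm.
M_n = C_f(d − h_f/2) + (T − C_f)(d − a_w/2) = 1644750 × (770 − 60) + 1227050 × (770 − 74.03) = 1167.77 + 853.99 = 2021.76 × 10⁶ N·mm.
M_n = 2021.76 kN·m.

M_n ≈ 2020 kN·m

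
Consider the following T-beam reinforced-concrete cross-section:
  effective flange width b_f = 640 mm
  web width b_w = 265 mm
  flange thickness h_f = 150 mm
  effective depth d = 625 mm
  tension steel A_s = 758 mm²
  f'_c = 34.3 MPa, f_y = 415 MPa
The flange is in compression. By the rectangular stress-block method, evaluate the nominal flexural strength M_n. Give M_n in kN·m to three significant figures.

M_n ≈ 194 kN·m

Tension: T = A_s f_y = 758 × 415 = 314570 N.
Try a within the flange: a = T/(0.85 f'_c b_f) = 314570/(0.85 × 34.3 × 640) = 16.86 mm.
Since a = 16.86 ≤ h_f = 150 mm, the stress block lies entirely in the flange; analyse as a rectangular beam of width b_f.
M_n = T(d − a/2) = 314570 × (625 − 8.43) = 193.95 × 10⁶ N·mm.
M_n = 193.95 kN·m.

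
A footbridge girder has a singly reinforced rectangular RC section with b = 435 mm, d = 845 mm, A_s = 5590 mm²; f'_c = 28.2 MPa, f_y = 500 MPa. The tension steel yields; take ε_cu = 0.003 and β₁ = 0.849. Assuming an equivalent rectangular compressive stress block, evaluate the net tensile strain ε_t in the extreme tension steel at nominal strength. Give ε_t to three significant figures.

a = A_s f_y/(0.85 f'_c b) = 268.06 mm.
β₁ = 0.849, so c = a/β₁ = 268.06/0.849 = 315.74 mm.
From the linear strain diagram with ε_cu = 0.003: ε_t = 0.003 (d − c)/c = 0.003 × (845 − 315.74)/315.74 = 0.00503.
Since ε_t ≥ 0.005, the section is tension-controlled.

ε_t ≈ 0.00503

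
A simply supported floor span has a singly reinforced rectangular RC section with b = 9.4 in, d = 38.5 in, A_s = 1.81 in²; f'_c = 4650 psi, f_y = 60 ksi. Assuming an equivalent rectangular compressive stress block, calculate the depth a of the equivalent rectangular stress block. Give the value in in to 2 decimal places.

a ≈ 2.92 in

T = A_s f_y = 1.81 × 60 = 108.6 kips.
a = T/(0.85 f'_c b) = 108.6/(0.85 × 4.65 × 9.4) = 2.92 in.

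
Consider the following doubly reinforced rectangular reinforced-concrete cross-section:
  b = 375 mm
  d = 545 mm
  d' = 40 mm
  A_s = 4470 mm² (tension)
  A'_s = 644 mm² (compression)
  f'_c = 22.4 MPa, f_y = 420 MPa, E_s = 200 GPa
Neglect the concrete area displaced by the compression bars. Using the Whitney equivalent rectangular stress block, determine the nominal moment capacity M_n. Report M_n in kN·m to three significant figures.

Assume both tension and compression steel yield.
Net tension couple steel: A_s − A'_s = 3826 mm².
a = (A_s − A'_s) f_y / (0.85 f'_c b) = 1606920/(0.85 × 22.4 × 375) = 225.06 mm.
c = a/β₁ = 225.06/0.85 = 264.78 mm; ε'_s = 0.003(c − d')/c = 0.0025 ≥ f_y/E_s = 0.0021, so compression steel does yield.
M_n = (A_s − A'_s) f_y (d − a/2) + A'_s f_y (d − d') = [1606920 × (545 − 112.53) + 270480 × (545 − 40)] × 10⁻⁶ = 694.94 + 136.59 = 831.53 kN·m.

M_n ≈ 832 kN·m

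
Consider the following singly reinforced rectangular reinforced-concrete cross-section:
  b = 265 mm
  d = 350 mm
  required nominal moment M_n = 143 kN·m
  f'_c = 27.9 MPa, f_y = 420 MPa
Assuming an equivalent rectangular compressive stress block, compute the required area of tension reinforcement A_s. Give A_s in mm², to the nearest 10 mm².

With M_n = 0.85 f'_c a b (d − a/2), solve the quadratic for a:
a = d − √(d² − 2M_n/(0.85 f'_c b)) = 350 − √(350² − 2 × 143×10⁶/(0.85 × 27.9 × 265)) = 72.53 mm.
A_s = 0.85 f'_c a b / f_y = 0.85 × 27.9 × 72.53 × 265 / 420 = 1085.3 mm².

A_s ≈ 1090 mm²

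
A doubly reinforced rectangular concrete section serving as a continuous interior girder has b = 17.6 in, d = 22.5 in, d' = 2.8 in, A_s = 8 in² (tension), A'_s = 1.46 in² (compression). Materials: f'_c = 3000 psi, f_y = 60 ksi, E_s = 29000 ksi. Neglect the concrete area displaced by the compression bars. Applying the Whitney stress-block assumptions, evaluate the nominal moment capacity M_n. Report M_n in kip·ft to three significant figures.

Assume both steels yield.
a = (A_s − A'_s) f_y/(0.85 f'_c b) = (8 − 1.46) × 60/(0.85 × 3 × 17.6) = 8.743 in.
c = a/β₁ = 8.743/0.85 = 10.286 in; ε'_s = 0.003(c − d')/c = 0.0022 ≥ ε_y = 0.0021, so the compression steel yields.
M_n = (A_s − A'_s) f_y (d − a/2) + A'_s f_y (d − d') = 392.4 × (22.5 − 4.3715) + 87.6 × (22.5 − 2.8) = 7113.6 + 1725.7 = 8839.3 kip·in = 8839.3/12 = 736.61 kip·ft.

M_n ≈ 737 kip·ft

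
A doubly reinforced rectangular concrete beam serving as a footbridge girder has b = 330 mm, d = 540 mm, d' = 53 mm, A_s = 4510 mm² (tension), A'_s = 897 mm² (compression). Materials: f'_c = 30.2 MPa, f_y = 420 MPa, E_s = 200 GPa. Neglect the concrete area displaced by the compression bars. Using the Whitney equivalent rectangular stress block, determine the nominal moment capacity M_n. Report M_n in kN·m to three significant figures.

Assume both tension and compression steel yield.
Net tension couple steel: A_s − A'_s = 3613 mm².
a = (A_s − A'_s) f_y / (0.85 f'_c b) = 1517460/(0.85 × 30.2 × 330) = 179.13 mm.
c = a/β₁ = 179.13/0.834 = 214.78 mm; ε'_s = 0.003(c − d')/c = 0.0023 ≥ f_y/E_s = 0.0021, so compression steel does yield.
M_n = (A_s − A'_s) f_y (d − a/2) + A'_s f_y (d − d') = [1517460 × (540 − 89.565) + 376740 × (540 − 53)] × 10⁻⁶ = 683.52 + 183.47 = 866.99 kN·m.

M_n ≈ 867 kN·m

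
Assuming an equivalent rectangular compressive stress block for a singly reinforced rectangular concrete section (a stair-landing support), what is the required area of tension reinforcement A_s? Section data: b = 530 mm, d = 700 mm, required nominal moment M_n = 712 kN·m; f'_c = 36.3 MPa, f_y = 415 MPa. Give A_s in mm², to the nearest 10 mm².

A_s ≈ 2570 mm²

With M_n = 0.85 f'_c a b (d − a/2), solve the quadratic for a:
a = d − √(d² − 2M_n/(0.85 f'_c b)) = 700 − √(700² − 2 × 712×10⁶/(0.85 × 36.3 × 530)) = 65.24 mm.
A_s = 0.85 f'_c a b / f_y = 0.85 × 36.3 × 65.24 × 530 / 415 = 2570.8 mm².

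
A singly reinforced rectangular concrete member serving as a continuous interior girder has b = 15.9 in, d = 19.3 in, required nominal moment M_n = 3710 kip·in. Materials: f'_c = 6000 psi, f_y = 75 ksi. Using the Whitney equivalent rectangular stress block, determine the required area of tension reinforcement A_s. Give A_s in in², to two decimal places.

A_s ≈ 2.74 in²

From M_n = 0.85 f'_c a b (d − a/2):
a = d − √(d² − 2M_n/(0.85 f'_c b)) = 19.3 − √(19.3² − 2 × 3710/(0.85 × 6 × 15.9)) = 2.537 in.
A_s = 0.85 f'_c a b / f_y = 0.85 × 6 × 2.537 × 15.9 / 75 = 2.743 in².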